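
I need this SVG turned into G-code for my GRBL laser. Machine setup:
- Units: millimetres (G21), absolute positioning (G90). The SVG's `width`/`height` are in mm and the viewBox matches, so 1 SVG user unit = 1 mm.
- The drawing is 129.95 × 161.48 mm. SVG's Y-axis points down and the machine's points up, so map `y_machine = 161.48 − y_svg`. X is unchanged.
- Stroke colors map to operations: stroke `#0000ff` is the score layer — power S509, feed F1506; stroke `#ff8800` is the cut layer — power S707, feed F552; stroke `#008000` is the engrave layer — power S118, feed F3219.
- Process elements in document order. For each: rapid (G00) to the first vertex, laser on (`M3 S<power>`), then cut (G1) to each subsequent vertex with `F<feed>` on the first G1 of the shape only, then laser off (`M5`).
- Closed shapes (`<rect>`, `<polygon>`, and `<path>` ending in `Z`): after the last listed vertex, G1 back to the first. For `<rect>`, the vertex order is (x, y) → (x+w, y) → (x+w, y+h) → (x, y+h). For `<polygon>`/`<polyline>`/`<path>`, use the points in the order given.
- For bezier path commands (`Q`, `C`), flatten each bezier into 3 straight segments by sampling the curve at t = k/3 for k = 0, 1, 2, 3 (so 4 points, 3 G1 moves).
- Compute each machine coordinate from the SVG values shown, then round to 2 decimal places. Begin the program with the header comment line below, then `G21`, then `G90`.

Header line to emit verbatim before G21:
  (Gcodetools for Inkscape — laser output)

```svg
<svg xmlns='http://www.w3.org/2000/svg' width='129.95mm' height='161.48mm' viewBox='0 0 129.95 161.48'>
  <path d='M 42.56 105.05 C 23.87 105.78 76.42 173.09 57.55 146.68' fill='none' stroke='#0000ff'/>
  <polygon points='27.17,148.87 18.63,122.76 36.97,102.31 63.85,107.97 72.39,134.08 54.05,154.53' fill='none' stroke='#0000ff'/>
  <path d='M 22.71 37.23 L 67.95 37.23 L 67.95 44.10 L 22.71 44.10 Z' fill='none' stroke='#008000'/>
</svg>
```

viewBox `0 0 129.95 161.48` with mm width/height → 1 unit = 1 mm. Flip: y_m = 161.48 − y_svg.

**Shape 1** — `<path>` cubic bezier, stroke `#0000ff` → score (S509, F1506). Control points (SVG): P0=(42.56,105.05), P1=(23.87,105.78), P2=(76.42,173.09), P3=(57.55,146.68); sampled at t=k/3. Machine vertices: (42.56,56.43) → (42.33,39.44) → (57.90,13.69) → (57.55,14.80). Open path.

**Shape 2** — `<polygon>` regular polygon, stroke `#0000ff` → score (S509, F1506). Machine vertices: (27.17,12.61) → (18.63,38.72) → (36.97,59.17) → (63.85,53.51) → (72.39,27.40) → (54.05,6.95) → (27.17,12.61). Closed: final G1 returns to the first vertex.

**Shape 3** — `<path>` rectangle, stroke `#008000` → engrave (S118, F3219). Machine vertices: (22.71,124.25) → (67.95,124.25) → (67.95,117.38) → (22.71,117.38) → (22.71,124.25). Closed: final G1 returns to the first vertex.

(Gcodetools for Inkscape — laser output)
G21
G90
G00 X42.56 Y56.43
M3 S509
G1 X42.33 Y39.44 F1506
G1 X57.90 Y13.69
G1 X57.55 Y14.80
M5
G00 X27.17 Y12.61
M3 S509
G1 X18.63 Y38.72 F1506
G1 X36.97 Y59.17
G1 X63.85 Y53.51
G1 X72.39 Y27.40
G1 X54.05 Y6.95
G1 X27.17 Y12.61
M5
G00 X22.71 Y124.25
M3 S118
G1 X67.95 Y124.25 F3219
G1 X67.95 Y117.38
G1 X22.71 Y117.38
G1 X22.71 Y124.25
M5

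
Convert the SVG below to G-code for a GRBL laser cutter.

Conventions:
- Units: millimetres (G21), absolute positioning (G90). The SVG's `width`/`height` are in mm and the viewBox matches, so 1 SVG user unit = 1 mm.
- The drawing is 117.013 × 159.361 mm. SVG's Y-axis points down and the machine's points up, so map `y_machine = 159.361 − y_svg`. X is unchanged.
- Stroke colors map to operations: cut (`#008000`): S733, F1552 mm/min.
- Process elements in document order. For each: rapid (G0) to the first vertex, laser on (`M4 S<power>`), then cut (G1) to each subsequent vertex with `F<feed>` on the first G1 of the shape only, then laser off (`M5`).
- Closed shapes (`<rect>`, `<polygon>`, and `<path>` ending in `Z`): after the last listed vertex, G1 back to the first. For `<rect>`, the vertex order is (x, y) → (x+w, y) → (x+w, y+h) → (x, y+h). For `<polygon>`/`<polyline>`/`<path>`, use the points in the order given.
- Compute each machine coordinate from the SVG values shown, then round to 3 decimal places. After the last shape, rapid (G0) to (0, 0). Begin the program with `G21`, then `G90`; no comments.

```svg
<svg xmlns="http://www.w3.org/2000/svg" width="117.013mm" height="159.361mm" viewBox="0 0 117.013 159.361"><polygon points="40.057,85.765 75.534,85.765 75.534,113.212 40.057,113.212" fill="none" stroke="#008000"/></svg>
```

G21
G90
G0 X40.057 Y73.596
M4 S733
G1 X75.534 Y73.596 F1552
G1 X75.534 Y46.149
G1 X40.057 Y46.149
G1 X40.057 Y73.596
M5
G0 X0.000 Y0.000

viewBox `0 0 117.013 159.361` with mm width/height → 1 unit = 1 mm. Flip: y_m = 159.361 − y_svg.

**Shape 1** — `<polygon>` rectangle, stroke `#008000` → cut (S733, F1552). Machine vertices: (40.057,73.596) → (75.534,73.596) → (75.534,46.149) → (40.057,46.149) → (40.057,73.596). Closed: final G1 returns to the first vertex.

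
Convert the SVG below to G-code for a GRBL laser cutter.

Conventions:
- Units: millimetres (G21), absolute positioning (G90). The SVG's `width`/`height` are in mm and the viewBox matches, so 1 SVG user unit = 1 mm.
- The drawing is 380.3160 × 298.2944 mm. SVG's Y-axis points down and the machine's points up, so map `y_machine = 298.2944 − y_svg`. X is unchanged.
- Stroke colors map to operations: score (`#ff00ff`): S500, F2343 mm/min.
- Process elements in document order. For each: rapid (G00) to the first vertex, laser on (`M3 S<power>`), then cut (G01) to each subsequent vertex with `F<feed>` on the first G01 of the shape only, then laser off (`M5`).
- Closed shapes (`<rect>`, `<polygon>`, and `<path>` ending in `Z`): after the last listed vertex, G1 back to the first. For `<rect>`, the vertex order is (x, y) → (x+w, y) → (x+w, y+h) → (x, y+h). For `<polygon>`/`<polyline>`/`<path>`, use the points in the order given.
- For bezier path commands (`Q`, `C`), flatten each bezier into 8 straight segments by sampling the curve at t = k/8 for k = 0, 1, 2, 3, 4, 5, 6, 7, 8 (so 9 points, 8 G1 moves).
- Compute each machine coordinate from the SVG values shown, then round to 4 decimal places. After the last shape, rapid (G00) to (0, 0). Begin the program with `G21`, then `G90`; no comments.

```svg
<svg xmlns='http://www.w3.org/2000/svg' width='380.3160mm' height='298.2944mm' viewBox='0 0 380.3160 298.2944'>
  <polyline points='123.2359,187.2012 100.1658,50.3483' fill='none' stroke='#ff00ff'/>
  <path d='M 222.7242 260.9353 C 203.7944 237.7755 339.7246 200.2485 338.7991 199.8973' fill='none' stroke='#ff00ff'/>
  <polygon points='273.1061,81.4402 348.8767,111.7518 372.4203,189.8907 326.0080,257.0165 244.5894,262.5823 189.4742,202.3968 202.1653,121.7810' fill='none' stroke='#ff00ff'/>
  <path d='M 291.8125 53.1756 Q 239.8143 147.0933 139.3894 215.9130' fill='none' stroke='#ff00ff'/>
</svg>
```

viewBox `0 0 380.3160 298.2944` with mm width/height → 1 unit = 1 mm. Flip: y_m = 298.2944 − y_svg.

**Shape 1** — `<polyline>` line segment, stroke `#ff00ff` → score (S500, F2343). Machine vertices: (123.2359,111.0932) → (100.1658,247.9461). Open path.

**Shape 2** — `<path>` cubic bezier, stroke `#ff00ff` → score (S500, F2343). Control points (SVG): P0=(222.7242,260.9353), P1=(203.7944,237.7755), P2=(339.7246,200.2485), P3=(338.7991,199.8973); sampled at t=k/8. Machine vertices: (222.7242,37.3591) → (222.3148,46.6168) → (233.0050,56.6174) → (251.3763,66.7569) → (274.0100,76.4313) → (297.4877,85.0365) → (318.3908,91.9686) → (333.3008,96.6235) → (338.7991,98.3971). Open path.

**Shape 3** — `<polygon>` regular polygon, stroke `#ff00ff` → score (S500, F2343). Machine vertices: (273.1061,216.8542) → (348.8767,186.5426) → (372.4203,108.4037) → (326.0080,41.2779) → (244.5894,35.7121) → (189.4742,95.8976) → (202.1653,176.5134) → (273.1061,216.8542). Closed: final G1 returns to the first vertex.

**Shape 4** — `<path>` quadratic bezier, stroke `#ff00ff` → score (S500, F2343). Control points (SVG): P0=(291.8125,53.1756), P1=(239.8143,147.0933), P2=(139.3894,215.9130); sampled at t=k/8. Machine vertices: (291.8125,245.1188) → (278.0563,222.0315) → (262.7867,199.7286) → (246.0038,178.2099) → (227.7076,157.4756) → (207.8981,137.5256) → (186.5752,118.3599) → (163.7390,99.9785) → (139.3894,82.3814). Open path.

G21
G90
G00 X123.2359 Y111.0932
M3 S500
G01 X100.1658 Y247.9461 F2343
M5
G00 X222.7242 Y37.3591
M3 S500
G01 X222.3148 Y46.6168 F2343
G01 X233.0050 Y56.6174
G01 X251.3763 Y66.7569
G01 X274.0100 Y76.4313
G01 X297.4877 Y85.0365
G01 X318.3908 Y91.9686
G01 X333.3008 Y96.6235
G01 X338.7991 Y98.3971
M5
G00 X273.1061 Y216.8542
M3 S500
G01 X348.8767 Y186.5426 F2343
G01 X372.4203 Y108.4037
G01 X326.0080 Y41.2779
G01 X244.5894 Y35.7121
G01 X189.4742 Y95.8976
G01 X202.1653 Y176.5134
G01 X273.1061 Y216.8542
M5
G00 X291.8125 Y245.1188
M3 S500
G01 X278.0563 Y222.0315 F2343
G01 X262.7867 Y199.7286
G01 X246.0038 Y178.2099
G01 X227.7076 Y157.4756
G01 X207.8981 Y137.5256
G01 X186.5752 Y118.3599
G01 X163.7390 Y99.9785
G01 X139.3894 Y82.3814
M5
G00 X0.0000 Y0.0000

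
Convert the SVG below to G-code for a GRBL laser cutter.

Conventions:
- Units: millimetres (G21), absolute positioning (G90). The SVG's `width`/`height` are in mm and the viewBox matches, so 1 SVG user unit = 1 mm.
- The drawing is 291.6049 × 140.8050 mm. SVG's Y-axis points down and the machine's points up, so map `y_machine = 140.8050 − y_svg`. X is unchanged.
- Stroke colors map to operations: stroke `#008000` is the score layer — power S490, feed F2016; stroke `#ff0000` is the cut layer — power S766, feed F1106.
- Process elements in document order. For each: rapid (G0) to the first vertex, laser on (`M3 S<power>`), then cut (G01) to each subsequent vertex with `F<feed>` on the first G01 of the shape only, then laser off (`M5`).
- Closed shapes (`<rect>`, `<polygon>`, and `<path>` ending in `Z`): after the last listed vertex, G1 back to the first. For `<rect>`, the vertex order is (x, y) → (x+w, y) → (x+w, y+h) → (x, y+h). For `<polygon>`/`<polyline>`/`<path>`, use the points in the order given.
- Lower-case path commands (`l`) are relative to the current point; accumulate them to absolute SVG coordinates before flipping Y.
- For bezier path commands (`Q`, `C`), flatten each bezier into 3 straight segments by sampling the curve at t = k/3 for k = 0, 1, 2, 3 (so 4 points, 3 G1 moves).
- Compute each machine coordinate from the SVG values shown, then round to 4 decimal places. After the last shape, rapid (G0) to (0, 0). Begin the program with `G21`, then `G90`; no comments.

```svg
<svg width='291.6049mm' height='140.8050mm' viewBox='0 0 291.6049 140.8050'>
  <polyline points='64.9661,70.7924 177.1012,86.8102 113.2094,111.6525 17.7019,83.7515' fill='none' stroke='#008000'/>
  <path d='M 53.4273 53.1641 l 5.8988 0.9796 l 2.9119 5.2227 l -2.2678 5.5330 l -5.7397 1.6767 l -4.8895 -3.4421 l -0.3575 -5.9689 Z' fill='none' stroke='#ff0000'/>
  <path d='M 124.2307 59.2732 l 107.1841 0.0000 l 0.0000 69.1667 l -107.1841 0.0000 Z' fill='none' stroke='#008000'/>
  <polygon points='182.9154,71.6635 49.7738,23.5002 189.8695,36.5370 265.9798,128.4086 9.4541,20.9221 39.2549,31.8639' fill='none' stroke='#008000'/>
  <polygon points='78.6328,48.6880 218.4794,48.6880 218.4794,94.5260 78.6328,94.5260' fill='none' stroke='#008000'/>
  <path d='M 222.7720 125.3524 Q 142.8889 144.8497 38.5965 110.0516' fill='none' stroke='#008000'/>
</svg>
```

Since the viewBox matches the mm dimensions, user units are millimetres directly. The only transform is the Y-flip y_m = 140.8050 − y_svg.

Shape 1 is a open polyline drawn with `<polyline>`. Its stroke #008000 means score at S490, F2016. After flipping Y the toolpath is (64.9661,70.0126) → (177.1012,53.9948) → (113.2094,29.1525) → (17.7019,57.0535).

Shape 2 is a regular polygon drawn with `<path>`. Its stroke #ff0000 means cut at S766, F1106. After flipping Y the toolpath is (53.4273,87.6409) → (59.3261,86.6613) → (62.2380,81.4386) → (59.9702,75.9056) → (54.2305,74.2289) → (49.3410,77.6710) → (48.9835,83.6399) → (53.4273,87.6409), returning to the start.

Shape 3 is a rectangle drawn with `<path>`. Its stroke #008000 means score at S490, F2016. After flipping Y the toolpath is (124.2307,81.5318) → (231.4148,81.5318) → (231.4148,12.3651) → (124.2307,12.3651) → (124.2307,81.5318), returning to the start.

Shape 4 is a closed polygon drawn with `<polygon>`. Its stroke #008000 means score at S490, F2016. After flipping Y the toolpath is (182.9154,69.1415) → (49.7738,117.3048) → (189.8695,104.2680) → (265.9798,12.3964) → (9.4541,119.8829) → (39.2549,108.9411) → (182.9154,69.1415), returning to the start.

Shape 5 is a rectangle drawn with `<polygon>`. Its stroke #008000 means score at S490, F2016. After flipping Y the toolpath is (78.6328,92.1170) → (218.4794,92.1170) → (218.4794,46.2790) → (78.6328,46.2790) → (78.6328,92.1170), returning to the start.

Shape 6 is a quadratic bezier drawn with `<path>`. Its stroke #008000 means score at S490, F2016. After flipping Y the toolpath is (222.7720,15.4526) → (166.8045,8.4872) → (105.4126,13.5875) → (38.5965,30.7534).

G21
G90
G0 X64.9661 Y70.0126
M3 S490
G01 X177.1012 Y53.9948 F2016
G01 X113.2094 Y29.1525
G01 X17.7019 Y57.0535
M5
G0 X53.4273 Y87.6409
M3 S766
G01 X59.3261 Y86.6613 F1106
G01 X62.2380 Y81.4386
G01 X59.9702 Y75.9056
G01 X54.2305 Y74.2289
G01 X49.3410 Y77.6710
G01 X48.9835 Y83.6399
G01 X53.4273 Y87.6409
M5
G0 X124.2307 Y81.5318
M3 S490
G01 X231.4148 Y81.5318 F2016
G01 X231.4148 Y12.3651
G01 X124.2307 Y12.3651
G01 X124.2307 Y81.5318
M5
G0 X182.9154 Y69.1415
M3 S490
G01 X49.7738 Y117.3048 F2016
G01 X189.8695 Y104.2680
G01 X265.9798 Y12.3964
G01 X9.4541 Y119.8829
G01 X39.2549 Y108.9411
G01 X182.9154 Y69.1415
M5
G0 X78.6328 Y92.1170
M3 S490
G01 X218.4794 Y92.1170 F2016
G01 X218.4794 Y46.2790
G01 X78.6328 Y46.2790
G01 X78.6328 Y92.1170
M5
G0 X222.7720 Y15.4526
M3 S490
G01 X166.8045 Y8.4872 F2016
G01 X105.4126 Y13.5875
G01 X38.5965 Y30.7534
M5
G0 X0.0000 Y0.0000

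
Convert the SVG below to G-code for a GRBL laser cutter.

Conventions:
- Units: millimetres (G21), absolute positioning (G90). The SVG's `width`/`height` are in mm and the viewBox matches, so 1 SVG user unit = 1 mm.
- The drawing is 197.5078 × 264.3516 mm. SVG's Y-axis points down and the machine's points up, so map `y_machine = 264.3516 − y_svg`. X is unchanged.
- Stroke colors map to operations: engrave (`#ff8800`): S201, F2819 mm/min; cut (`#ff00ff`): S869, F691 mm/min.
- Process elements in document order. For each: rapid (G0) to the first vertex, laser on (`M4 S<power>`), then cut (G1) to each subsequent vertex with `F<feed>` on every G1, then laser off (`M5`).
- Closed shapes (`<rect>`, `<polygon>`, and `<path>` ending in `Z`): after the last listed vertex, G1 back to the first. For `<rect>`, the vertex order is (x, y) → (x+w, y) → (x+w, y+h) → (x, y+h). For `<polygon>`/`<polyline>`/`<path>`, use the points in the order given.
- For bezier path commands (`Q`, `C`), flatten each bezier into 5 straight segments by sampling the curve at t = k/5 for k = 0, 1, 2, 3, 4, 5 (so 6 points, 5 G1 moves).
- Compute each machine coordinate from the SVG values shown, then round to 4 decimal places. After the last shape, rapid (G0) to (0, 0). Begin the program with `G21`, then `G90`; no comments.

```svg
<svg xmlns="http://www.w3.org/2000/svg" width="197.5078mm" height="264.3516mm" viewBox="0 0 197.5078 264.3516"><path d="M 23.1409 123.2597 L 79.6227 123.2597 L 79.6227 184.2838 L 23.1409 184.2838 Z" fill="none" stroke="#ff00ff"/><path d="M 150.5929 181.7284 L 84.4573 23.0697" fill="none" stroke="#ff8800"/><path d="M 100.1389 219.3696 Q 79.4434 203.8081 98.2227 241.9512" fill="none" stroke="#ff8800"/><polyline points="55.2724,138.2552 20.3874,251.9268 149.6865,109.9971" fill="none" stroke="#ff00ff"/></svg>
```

Since the viewBox matches the mm dimensions, user units are millimetres directly. The only transform is the Y-flip y_m = 264.3516 − y_svg.

Shape 1 is a rectangle drawn with `<path>`. Its stroke #ff00ff means cut at S869, F691. After flipping Y the toolpath is (23.1409,141.0919) → (79.6227,141.0919) → (79.6227,80.0678) → (23.1409,80.0678) → (23.1409,141.0919), returning to the start.

Shape 2 is a line segment drawn with `<path>`. Its stroke #ff8800 means engrave at S201, F2819. After flipping Y the toolpath is (150.5929,82.6232) → (84.4573,241.2819).

Shape 3 is a quadratic bezier drawn with `<path>`. Its stroke #ff8800 means engrave at S201, F2819. After flipping Y the toolpath is (100.1389,44.9820) → (93.4397,49.0584) → (89.8985,48.8385) → (89.5152,44.3221) → (92.2900,35.5095) → (98.2227,22.4004).

Shape 4 is a open polyline drawn with `<polyline>`. Its stroke #ff00ff means cut at S869, F691. After flipping Y the toolpath is (55.2724,126.0964) → (20.3874,12.4248) → (149.6865,154.3545).

G21
G90
G0 X23.1409 Y141.0919
M4 S869
G1 X79.6227 Y141.0919 F691
G1 X79.6227 Y80.0678 F691
G1 X23.1409 Y80.0678 F691
G1 X23.1409 Y141.0919 F691
M5
G0 X150.5929 Y82.6232
M4 S201
G1 X84.4573 Y241.2819 F2819
M5
G0 X100.1389 Y44.9820
M4 S201
G1 X93.4397 Y49.0584 F2819
G1 X89.8985 Y48.8385 F2819
G1 X89.5152 Y44.3221 F2819
G1 X92.2900 Y35.5095 F2819
G1 X98.2227 Y22.4004 F2819
M5
G0 X55.2724 Y126.0964
M4 S869
G1 X20.3874 Y12.4248 F691
G1 X149.6865 Y154.3545 F691
M5
G0 X0.0000 Y0.0000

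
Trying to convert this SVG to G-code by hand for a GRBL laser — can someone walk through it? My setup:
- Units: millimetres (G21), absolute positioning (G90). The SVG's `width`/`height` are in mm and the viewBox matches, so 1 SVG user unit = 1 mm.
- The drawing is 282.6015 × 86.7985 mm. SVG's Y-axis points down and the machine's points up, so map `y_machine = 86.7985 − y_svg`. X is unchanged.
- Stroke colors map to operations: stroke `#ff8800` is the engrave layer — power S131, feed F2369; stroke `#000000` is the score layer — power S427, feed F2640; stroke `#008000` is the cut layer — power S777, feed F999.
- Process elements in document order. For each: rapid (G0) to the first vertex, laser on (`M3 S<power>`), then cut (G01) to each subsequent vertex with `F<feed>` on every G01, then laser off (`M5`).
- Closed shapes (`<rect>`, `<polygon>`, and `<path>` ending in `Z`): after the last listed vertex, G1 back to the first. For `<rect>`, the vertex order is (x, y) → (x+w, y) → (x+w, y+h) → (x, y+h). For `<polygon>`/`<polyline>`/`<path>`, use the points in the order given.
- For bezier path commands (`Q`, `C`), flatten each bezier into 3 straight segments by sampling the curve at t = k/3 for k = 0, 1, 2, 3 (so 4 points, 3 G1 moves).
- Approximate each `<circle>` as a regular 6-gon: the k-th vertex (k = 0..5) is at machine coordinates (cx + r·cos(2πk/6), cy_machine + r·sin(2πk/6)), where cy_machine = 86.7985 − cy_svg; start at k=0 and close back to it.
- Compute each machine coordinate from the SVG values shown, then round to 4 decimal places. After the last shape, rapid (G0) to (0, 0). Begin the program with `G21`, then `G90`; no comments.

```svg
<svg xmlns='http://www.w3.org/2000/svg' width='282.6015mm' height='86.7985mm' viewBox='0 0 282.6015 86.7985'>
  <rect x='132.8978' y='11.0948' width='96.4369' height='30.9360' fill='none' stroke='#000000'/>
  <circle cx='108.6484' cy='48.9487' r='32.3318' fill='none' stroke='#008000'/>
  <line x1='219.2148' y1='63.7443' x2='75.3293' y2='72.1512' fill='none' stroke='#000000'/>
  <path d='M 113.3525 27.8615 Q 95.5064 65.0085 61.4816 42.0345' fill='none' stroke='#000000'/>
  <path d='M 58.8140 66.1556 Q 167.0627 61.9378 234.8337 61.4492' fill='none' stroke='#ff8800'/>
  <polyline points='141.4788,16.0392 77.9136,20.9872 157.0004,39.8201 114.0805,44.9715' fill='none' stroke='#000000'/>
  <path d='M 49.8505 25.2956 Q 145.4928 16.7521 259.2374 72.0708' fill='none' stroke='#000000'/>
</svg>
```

G21
G90
G0 X132.8978 Y75.7037
M3 S427
G01 X229.3347 Y75.7037 F2640
G01 X229.3347 Y44.7677 F2640
G01 X132.8978 Y44.7677 F2640
G01 X132.8978 Y75.7037 F2640
M5
G0 X140.9802 Y37.8498
M3 S777
G01 X124.8143 Y65.8500 F999
G01 X92.4825 Y65.8500 F999
G01 X76.3166 Y37.8498 F999
G01 X92.4825 Y9.8496 F999
G01 X124.8143 Y9.8496 F999
G01 X140.9802 Y37.8498 F999
M5
G0 X219.2148 Y23.0542
M3 S427
G01 X75.3293 Y14.6473 F2640
M5
G0 X113.3525 Y58.9370
M3 S427
G01 X99.6575 Y40.8524 F2640
G01 X82.3672 Y36.1281 F2640
G01 X61.4816 Y44.7640 F2640
M5
G0 X58.8140 Y20.6429
M3 S131
G01 X126.4823 Y23.0404 F2369
G01 X185.1555 Y24.6092 F2369
G01 X234.8337 Y25.3493 F2369
M5
G0 X141.4788 Y70.7593
M3 S427
G01 X77.9136 Y65.8113 F2640
G01 X157.0004 Y46.9784 F2640
G01 X114.0805 Y41.8270 F2640
M5
G0 X49.8505 Y61.5029
M3 S427
G01 X115.6234 Y60.1028 F2640
G01 X185.4190 Y44.5110 F2640
G01 X259.2374 Y14.7277 F2640
M5
G0 X0.0000 Y0.0000

1 u = 1 mm; y_m = 86.7985 − y.

[1] `<rect>` rectangle, #000000→score S427 F2640: (132.8978,75.7037) → (229.3347,75.7037) → (229.3347,44.7677) → (132.8978,44.7677) → (132.8978,75.7037) (closed)

[2] `<circle>` circle, #008000→cut S777 F999: (140.9802,37.8498) → (124.8143,65.8500) → (92.4825,65.8500) → (76.3166,37.8498) → (92.4825,9.8496) → (124.8143,9.8496) → (140.9802,37.8498) (closed)

[3] `<line>` line segment, #000000→score S427 F2640: (219.2148,23.0542) → (75.3293,14.6473)

[4] `<path>` quadratic bezier, #000000→score S427 F2640: (113.3525,58.9370) → (99.6575,40.8524) → (82.3672,36.1281) → (61.4816,44.7640)

[5] `<path>` quadratic bezier, #ff8800→engrave S131 F2369: (58.8140,20.6429) → (126.4823,23.0404) → (185.1555,24.6092) → (234.8337,25.3493)

[6] `<polyline>` open polyline, #000000→score S427 F2640: (141.4788,70.7593) → (77.9136,65.8113) → (157.0004,46.9784) → (114.0805,41.8270)

[7] `<path>` quadratic bezier, #000000→score S427 F2640: (49.8505,61.5029) → (115.6234,60.1028) → (185.4190,44.5110) → (259.2374,14.7277)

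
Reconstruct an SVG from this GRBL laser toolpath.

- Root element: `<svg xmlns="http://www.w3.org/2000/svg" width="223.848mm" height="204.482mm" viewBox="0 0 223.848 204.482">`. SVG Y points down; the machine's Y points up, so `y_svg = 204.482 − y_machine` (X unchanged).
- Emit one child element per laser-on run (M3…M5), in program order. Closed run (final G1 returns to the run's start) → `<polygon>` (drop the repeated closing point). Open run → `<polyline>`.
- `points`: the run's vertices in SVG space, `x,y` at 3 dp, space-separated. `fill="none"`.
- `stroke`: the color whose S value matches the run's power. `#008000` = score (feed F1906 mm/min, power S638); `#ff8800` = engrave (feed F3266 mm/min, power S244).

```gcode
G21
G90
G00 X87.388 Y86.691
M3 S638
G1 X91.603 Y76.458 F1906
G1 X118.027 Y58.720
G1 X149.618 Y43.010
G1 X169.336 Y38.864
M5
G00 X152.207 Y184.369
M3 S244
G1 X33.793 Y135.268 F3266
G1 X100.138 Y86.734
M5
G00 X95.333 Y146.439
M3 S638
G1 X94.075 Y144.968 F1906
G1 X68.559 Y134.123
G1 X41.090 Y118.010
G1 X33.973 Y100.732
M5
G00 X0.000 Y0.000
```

Machine Y-up, SVG Y-down with viewBox height 204.482, so y_svg = 204.482 − y_machine; X carries over.

Run 1: power S638 maps to stroke `#008000` (score). The run is open, so emit a `<polyline>` with points (Y-flipped): 87.388,117.791 91.603,128.024 118.027,145.762 149.618,161.472 169.336,165.618.

Run 2: the run's S244 means `#ff8800` (engrave). The run is open, so emit a `<polyline>` with points (Y-flipped): 152.207,20.113 33.793,69.214 100.138,117.748.

Run 3: power S638 maps to stroke `#008000` (score). The run is open, so emit a `<polyline>` with points (Y-flipped): 95.333,58.043 94.075,59.514 68.559,70.359 41.090,86.472 33.973,103.750.

<svg xmlns="http://www.w3.org/2000/svg" width="223.848mm" height="204.482mm" viewBox="0 0 223.848 204.482">
  <polyline points="87.388,117.791 91.603,128.024 118.027,145.762 149.618,161.472 169.336,165.618" fill="none" stroke="#008000"/>
  <polyline points="152.207,20.113 33.793,69.214 100.138,117.748" fill="none" stroke="#ff8800"/>
  <polyline points="95.333,58.043 94.075,59.514 68.559,70.359 41.090,86.472 33.973,103.750" fill="none" stroke="#008000"/>
</svg>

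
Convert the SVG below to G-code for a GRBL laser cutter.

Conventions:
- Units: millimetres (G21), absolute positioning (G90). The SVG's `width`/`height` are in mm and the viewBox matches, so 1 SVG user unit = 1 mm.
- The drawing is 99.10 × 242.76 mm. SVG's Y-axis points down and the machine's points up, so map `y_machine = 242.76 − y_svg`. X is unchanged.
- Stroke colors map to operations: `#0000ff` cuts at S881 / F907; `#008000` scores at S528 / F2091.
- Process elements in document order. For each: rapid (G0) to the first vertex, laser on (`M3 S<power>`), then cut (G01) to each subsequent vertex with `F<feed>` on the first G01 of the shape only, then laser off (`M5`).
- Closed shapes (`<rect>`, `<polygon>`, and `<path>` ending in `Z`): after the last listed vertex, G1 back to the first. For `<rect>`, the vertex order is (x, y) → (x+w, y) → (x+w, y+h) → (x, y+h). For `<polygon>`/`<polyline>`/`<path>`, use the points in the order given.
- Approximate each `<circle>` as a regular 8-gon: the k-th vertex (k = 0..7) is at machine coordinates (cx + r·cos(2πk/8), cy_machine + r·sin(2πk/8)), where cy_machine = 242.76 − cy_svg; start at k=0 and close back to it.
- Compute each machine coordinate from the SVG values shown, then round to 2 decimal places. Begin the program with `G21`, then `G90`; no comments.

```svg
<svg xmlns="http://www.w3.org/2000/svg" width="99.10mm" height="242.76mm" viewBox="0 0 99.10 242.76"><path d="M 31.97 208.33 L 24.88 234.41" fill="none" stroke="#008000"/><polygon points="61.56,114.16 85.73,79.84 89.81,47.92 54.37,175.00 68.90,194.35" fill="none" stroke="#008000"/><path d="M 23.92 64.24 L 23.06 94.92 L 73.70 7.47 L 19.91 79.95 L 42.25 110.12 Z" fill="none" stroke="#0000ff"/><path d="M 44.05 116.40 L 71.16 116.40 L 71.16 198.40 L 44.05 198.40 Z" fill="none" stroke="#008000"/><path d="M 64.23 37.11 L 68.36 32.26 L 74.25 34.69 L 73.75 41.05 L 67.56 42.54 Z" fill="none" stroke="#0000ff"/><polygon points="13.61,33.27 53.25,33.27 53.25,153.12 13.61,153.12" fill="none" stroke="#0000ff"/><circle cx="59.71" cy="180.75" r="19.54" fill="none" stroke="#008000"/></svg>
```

G21
G90
G0 X31.97 Y34.43
M3 S528
G01 X24.88 Y8.35 F2091
M5
G0 X61.56 Y128.60
M3 S528
G01 X85.73 Y162.92 F2091
G01 X89.81 Y194.84
G01 X54.37 Y67.76
G01 X68.90 Y48.41
G01 X61.56 Y128.60
M5
G0 X23.92 Y178.52
M3 S881
G01 X23.06 Y147.84 F907
G01 X73.70 Y235.29
G01 X19.91 Y162.81
G01 X42.25 Y132.64
G01 X23.92 Y178.52
M5
G0 X44.05 Y126.36
M3 S528
G01 X71.16 Y126.36 F2091
G01 X71.16 Y44.36
G01 X44.05 Y44.36
G01 X44.05 Y126.36
M5
G0 X64.23 Y205.65
M3 S881
G01 X68.36 Y210.50 F907
G01 X74.25 Y208.07
G01 X73.75 Y201.71
G01 X67.56 Y200.22
G01 X64.23 Y205.65
M5
G0 X13.61 Y209.49
M3 S881
G01 X53.25 Y209.49 F907
G01 X53.25 Y89.64
G01 X13.61 Y89.64
G01 X13.61 Y209.49
M5
G0 X79.25 Y62.01
M3 S528
G01 X73.53 Y75.83 F2091
G01 X59.71 Y81.55
G01 X45.89 Y75.83
G01 X40.17 Y62.01
G01 X45.89 Y48.19
G01 X59.71 Y42.47
G01 X73.53 Y48.19
G01 X79.25 Y62.01
M5

Since the viewBox matches the mm dimensions, user units are millimetres directly. The only transform is the Y-flip y_m = 242.76 − y_svg.

Shape 1 is a line segment drawn with `<path>`. Its stroke #008000 means score at S528, F2091. After flipping Y the toolpath is (31.97,34.43) → (24.88,8.35).

Shape 2 is a closed polygon drawn with `<polygon>`. Its stroke #008000 means score at S528, F2091. After flipping Y the toolpath is (61.56,128.60) → (85.73,162.92) → (89.81,194.84) → (54.37,67.76) → (68.90,48.41) → (61.56,128.60), returning to the start.

Shape 3 is a closed polygon drawn with `<path>`. Its stroke #0000ff means cut at S881, F907. After flipping Y the toolpath is (23.92,178.52) → (23.06,147.84) → (73.70,235.29) → (19.91,162.81) → (42.25,132.64) → (23.92,178.52), returning to the start.

Shape 4 is a rectangle drawn with `<path>`. Its stroke #008000 means score at S528, F2091. After flipping Y the toolpath is (44.05,126.36) → (71.16,126.36) → (71.16,44.36) → (44.05,44.36) → (44.05,126.36), returning to the start.

Shape 5 is a regular polygon drawn with `<path>`. Its stroke #0000ff means cut at S881, F907. After flipping Y the toolpath is (64.23,205.65) → (68.36,210.50) → (74.25,208.07) → (73.75,201.71) → (67.56,200.22) → (64.23,205.65), returning to the start.

Shape 6 is a rectangle drawn with `<polygon>`. Its stroke #0000ff means cut at S881, F907. After flipping Y the toolpath is (13.61,209.49) → (53.25,209.49) → (53.25,89.64) → (13.61,89.64) → (13.61,209.49), returning to the start.

Shape 7 is a circle drawn with `<circle>`. Its stroke #008000 means score at S528, F2091. After flipping Y the toolpath is (79.25,62.01) → (73.53,75.83) → (59.71,81.55) → (45.89,75.83) → (40.17,62.01) → (45.89,48.19) → (59.71,42.47) → (73.53,48.19) → (79.25,62.01), returning to the start.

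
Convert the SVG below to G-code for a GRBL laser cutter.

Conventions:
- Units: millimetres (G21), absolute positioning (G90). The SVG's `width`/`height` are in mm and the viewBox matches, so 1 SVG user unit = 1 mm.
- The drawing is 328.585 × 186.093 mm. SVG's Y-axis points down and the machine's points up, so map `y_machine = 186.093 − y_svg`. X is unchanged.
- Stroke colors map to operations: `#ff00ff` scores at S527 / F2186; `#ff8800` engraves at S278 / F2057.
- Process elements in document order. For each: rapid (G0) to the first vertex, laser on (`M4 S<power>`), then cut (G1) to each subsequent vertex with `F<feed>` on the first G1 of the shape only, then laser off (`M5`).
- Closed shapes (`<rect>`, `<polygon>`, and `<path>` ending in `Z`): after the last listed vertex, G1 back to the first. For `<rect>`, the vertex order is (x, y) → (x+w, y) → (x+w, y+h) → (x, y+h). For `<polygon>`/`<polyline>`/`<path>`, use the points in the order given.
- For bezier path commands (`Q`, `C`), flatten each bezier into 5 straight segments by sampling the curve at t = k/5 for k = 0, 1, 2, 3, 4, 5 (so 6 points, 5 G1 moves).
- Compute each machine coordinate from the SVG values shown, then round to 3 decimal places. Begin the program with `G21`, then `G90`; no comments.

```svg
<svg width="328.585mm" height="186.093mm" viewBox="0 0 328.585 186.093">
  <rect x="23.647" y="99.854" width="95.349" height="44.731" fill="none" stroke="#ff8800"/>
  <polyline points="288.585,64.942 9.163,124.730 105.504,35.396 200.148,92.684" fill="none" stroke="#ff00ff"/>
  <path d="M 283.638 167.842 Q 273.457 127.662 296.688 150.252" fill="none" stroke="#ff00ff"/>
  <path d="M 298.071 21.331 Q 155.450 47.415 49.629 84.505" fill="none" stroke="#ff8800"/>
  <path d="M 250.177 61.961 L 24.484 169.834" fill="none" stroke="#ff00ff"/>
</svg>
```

G21
G90
G0 X23.647 Y86.239
M4 S278
G1 X118.996 Y86.239 F2057
G1 X118.996 Y41.508
G1 X23.647 Y41.508
G1 X23.647 Y86.239
M5
G0 X288.585 Y121.151
M4 S527
G1 X9.163 Y61.363 F2186
G1 X105.504 Y150.697
G1 X200.148 Y93.409
M5
G0 X283.638 Y18.251
M4 S527
G1 X280.902 Y31.812 F2186
G1 X280.839 Y40.352
G1 X283.449 Y43.870
G1 X288.732 Y42.366
G1 X296.688 Y35.841
M5
G0 X298.071 Y164.762
M4 S278
G1 X242.495 Y153.888 F2057
G1 X189.862 Y142.134
G1 X140.174 Y129.499
G1 X93.429 Y115.984
G1 X49.629 Y101.588
M5
G0 X250.177 Y124.132
M4 S527
G1 X24.484 Y16.259 F2186
M5

viewBox `0 0 328.585 186.093` with mm width/height → 1 unit = 1 mm. Flip: y_m = 186.093 − y_svg.

**Shape 1** — `<rect>` rectangle, stroke `#ff8800` → engrave (S278, F2057). Machine vertices: (23.647,86.239) → (118.996,86.239) → (118.996,41.508) → (23.647,41.508) → (23.647,86.239). Closed: final G1 returns to the first vertex.

**Shape 2** — `<polyline>` open polyline, stroke `#ff00ff` → score (S527, F2186). Machine vertices: (288.585,121.151) → (9.163,61.363) → (105.504,150.697) → (200.148,93.409). Open path.

**Shape 3** — `<path>` quadratic bezier, stroke `#ff00ff` → score (S527, F2186). Control points (SVG): P0=(283.638,167.842), P1=(273.457,127.662), P2=(296.688,150.252); sampled at t=k/5. Machine vertices: (283.638,18.251) → (280.902,31.812) → (280.839,40.352) → (283.449,43.870) → (288.732,42.366) → (296.688,35.841). Open path.

**Shape 4** — `<path>` quadratic bezier, stroke `#ff8800` → engrave (S278, F2057). Control points (SVG): P0=(298.071,21.331), P1=(155.450,47.415), P2=(49.629,84.505); sampled at t=k/5. Machine vertices: (298.071,164.762) → (242.495,153.888) → (189.862,142.134) → (140.174,129.499) → (93.429,115.984) → (49.629,101.588). Open path.

**Shape 5** — `<path>` line segment, stroke `#ff00ff` → score (S527, F2186). Machine vertices: (250.177,124.132) → (24.484,16.259). Open path.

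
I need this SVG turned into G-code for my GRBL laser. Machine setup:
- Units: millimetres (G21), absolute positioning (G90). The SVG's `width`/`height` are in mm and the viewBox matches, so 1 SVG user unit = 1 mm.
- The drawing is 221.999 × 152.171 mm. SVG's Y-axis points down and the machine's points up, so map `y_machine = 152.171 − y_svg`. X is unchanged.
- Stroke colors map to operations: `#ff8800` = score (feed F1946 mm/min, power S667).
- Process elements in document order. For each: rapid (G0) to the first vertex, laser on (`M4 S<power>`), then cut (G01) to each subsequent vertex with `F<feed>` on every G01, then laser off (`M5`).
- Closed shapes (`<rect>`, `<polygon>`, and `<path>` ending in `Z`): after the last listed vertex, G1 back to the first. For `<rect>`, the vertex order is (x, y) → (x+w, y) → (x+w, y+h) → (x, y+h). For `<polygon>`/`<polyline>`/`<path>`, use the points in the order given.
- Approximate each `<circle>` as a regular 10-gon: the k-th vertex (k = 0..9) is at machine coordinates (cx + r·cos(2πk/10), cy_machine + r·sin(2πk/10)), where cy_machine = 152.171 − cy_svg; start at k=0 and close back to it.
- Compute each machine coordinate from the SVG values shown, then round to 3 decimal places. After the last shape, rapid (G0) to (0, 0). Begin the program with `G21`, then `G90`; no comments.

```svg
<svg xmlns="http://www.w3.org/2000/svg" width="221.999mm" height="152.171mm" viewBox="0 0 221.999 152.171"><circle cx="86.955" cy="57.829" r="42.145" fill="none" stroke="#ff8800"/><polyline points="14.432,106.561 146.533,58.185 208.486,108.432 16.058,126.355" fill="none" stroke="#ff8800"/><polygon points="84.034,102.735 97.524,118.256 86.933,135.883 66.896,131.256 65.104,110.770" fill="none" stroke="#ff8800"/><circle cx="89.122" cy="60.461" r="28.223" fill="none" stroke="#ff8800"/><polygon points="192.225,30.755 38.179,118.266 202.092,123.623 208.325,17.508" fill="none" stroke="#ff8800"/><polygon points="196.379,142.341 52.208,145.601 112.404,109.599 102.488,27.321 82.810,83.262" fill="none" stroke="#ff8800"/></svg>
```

1 u = 1 mm; y_m = 152.171 − y.

[1] `<circle>` circle, #ff8800→score S667 F1946: (129.100,94.342) → (121.051,119.114) → (99.979,134.424) → (73.931,134.424) → (52.859,119.114) → (44.810,94.342) → (52.859,69.570) → (73.931,54.260) → (99.979,54.260) → (121.051,69.570) → (129.100,94.342) (closed)

[2] `<polyline>` open polyline, #ff8800→score S667 F1946: (14.432,45.610) → (146.533,93.986) → (208.486,43.739) → (16.058,25.816)

[3] `<polygon>` regular polygon, #ff8800→score S667 F1946: (84.034,49.436) → (97.524,33.915) → (86.933,16.288) → (66.896,20.915) → (65.104,41.401) → (84.034,49.436) (closed)

[4] `<circle>` circle, #ff8800→score S667 F1946: (117.345,91.710) → (111.955,108.299) → (97.843,118.552) → (80.401,118.552) → (66.289,108.299) → (60.899,91.710) → (66.289,75.121) → (80.401,64.868) → (97.843,64.868) → (111.955,75.121) → (117.345,91.710) (closed)

[5] `<polygon>` closed polygon, #ff8800→score S667 F1946: (192.225,121.416) → (38.179,33.905) → (202.092,28.548) → (208.325,134.663) → (192.225,121.416) (closed)

[6] `<polygon>` closed polygon, #ff8800→score S667 F1946: (196.379,9.830) → (52.208,6.570) → (112.404,42.572) → (102.488,124.850) → (82.810,68.909) → (196.379,9.830) (closed)

G21
G90
G0 X129.100 Y94.342
M4 S667
G01 X121.051 Y119.114 F1946
G01 X99.979 Y134.424 F1946
G01 X73.931 Y134.424 F1946
G01 X52.859 Y119.114 F1946
G01 X44.810 Y94.342 F1946
G01 X52.859 Y69.570 F1946
G01 X73.931 Y54.260 F1946
G01 X99.979 Y54.260 F1946
G01 X121.051 Y69.570 F1946
G01 X129.100 Y94.342 F1946
M5
G0 X14.432 Y45.610
M4 S667
G01 X146.533 Y93.986 F1946
G01 X208.486 Y43.739 F1946
G01 X16.058 Y25.816 F1946
M5
G0 X84.034 Y49.436
M4 S667
G01 X97.524 Y33.915 F1946
G01 X86.933 Y16.288 F1946
G01 X66.896 Y20.915 F1946
G01 X65.104 Y41.401 F1946
G01 X84.034 Y49.436 F1946
M5
G0 X117.345 Y91.710
M4 S667
G01 X111.955 Y108.299 F1946
G01 X97.843 Y118.552 F1946
G01 X80.401 Y118.552 F1946
G01 X66.289 Y108.299 F1946
G01 X60.899 Y91.710 F1946
G01 X66.289 Y75.121 F1946
G01 X80.401 Y64.868 F1946
G01 X97.843 Y64.868 F1946
G01 X111.955 Y75.121 F1946
G01 X117.345 Y91.710 F1946
M5
G0 X192.225 Y121.416
M4 S667
G01 X38.179 Y33.905 F1946
G01 X202.092 Y28.548 F1946
G01 X208.325 Y134.663 F1946
G01 X192.225 Y121.416 F1946
M5
G0 X196.379 Y9.830
M4 S667
G01 X52.208 Y6.570 F1946
G01 X112.404 Y42.572 F1946
G01 X102.488 Y124.850 F1946
G01 X82.810 Y68.909 F1946
G01 X196.379 Y9.830 F1946
M5
G0 X0.000 Y0.000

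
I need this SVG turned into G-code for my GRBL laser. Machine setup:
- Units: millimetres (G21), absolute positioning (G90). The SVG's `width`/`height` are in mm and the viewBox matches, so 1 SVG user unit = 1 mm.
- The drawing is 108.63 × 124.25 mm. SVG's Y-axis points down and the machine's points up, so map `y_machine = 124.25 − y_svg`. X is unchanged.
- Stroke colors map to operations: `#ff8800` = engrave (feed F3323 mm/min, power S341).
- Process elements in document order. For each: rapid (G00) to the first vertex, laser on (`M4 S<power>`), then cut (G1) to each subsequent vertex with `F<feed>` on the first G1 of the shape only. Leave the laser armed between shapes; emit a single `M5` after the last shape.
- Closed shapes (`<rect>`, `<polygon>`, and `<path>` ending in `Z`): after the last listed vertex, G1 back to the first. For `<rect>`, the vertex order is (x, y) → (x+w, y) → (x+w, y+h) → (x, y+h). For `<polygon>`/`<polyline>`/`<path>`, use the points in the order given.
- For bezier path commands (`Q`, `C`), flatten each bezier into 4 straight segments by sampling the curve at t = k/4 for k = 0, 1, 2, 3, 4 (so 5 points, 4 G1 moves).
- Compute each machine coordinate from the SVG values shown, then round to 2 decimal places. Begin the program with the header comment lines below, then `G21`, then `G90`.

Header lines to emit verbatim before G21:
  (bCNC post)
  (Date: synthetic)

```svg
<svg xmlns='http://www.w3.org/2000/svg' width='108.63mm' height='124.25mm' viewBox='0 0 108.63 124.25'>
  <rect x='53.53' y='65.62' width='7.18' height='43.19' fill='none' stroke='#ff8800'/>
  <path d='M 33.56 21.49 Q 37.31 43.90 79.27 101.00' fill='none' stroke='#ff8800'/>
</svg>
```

(bCNC post)
(Date: synthetic)
G21
G90
G00 X53.53 Y58.63
M4 S341
G1 X60.71 Y58.63 F3323
G1 X60.71 Y15.44
G1 X53.53 Y15.44
G1 X53.53 Y58.63
G00 X33.56 Y102.76
M4 S341
G1 X37.82 Y89.39 F3323
G1 X46.86 Y71.68
G1 X60.68 Y49.63
G1 X79.27 Y23.25
M5

Since the viewBox matches the mm dimensions, user units are millimetres directly. The only transform is the Y-flip y_m = 124.25 − y_svg.

Shape 1 is a rectangle drawn with `<rect>`. Its stroke #ff8800 means engrave at S341, F3323. After flipping Y the toolpath is (53.53,58.63) → (60.71,58.63) → (60.71,15.44) → (53.53,15.44) → (53.53,58.63), returning to the start.

Shape 2 is a quadratic bezier drawn with `<path>`. Its stroke #ff8800 means engrave at S341, F3323. After flipping Y the toolpath is (33.56,102.76) → (37.82,89.39) → (46.86,71.68) → (60.68,49.63) → (79.27,23.25).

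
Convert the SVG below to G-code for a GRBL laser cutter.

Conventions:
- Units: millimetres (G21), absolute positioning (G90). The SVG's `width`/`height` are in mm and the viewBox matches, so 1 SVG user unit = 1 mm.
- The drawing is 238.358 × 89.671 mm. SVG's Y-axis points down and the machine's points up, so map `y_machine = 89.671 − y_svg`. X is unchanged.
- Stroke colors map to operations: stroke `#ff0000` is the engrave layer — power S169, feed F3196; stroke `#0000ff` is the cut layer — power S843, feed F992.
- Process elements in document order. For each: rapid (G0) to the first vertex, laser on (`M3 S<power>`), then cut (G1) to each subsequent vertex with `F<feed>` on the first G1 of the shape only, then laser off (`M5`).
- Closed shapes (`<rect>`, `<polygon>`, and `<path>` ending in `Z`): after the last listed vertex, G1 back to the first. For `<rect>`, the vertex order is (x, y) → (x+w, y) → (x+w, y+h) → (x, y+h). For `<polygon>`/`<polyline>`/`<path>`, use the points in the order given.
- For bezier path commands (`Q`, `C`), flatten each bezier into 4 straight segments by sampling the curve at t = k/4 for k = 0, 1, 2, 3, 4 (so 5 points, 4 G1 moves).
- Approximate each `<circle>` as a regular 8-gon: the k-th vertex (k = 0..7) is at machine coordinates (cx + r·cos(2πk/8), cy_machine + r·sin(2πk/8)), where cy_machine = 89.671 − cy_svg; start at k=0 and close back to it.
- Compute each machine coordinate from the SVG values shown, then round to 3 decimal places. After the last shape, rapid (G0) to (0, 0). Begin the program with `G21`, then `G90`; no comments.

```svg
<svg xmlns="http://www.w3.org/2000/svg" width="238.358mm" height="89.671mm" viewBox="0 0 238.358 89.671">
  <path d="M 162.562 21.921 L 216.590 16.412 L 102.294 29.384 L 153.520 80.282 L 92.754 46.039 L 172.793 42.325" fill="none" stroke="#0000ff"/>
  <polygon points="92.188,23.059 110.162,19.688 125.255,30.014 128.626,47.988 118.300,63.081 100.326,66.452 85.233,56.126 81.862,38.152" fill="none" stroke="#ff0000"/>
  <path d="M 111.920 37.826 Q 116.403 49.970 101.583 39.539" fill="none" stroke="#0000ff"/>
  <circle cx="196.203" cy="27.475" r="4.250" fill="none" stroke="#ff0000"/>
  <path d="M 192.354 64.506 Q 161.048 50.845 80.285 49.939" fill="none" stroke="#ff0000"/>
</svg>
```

1 u = 1 mm; y_m = 89.671 − y.

[1] `<path>` open polyline, #0000ff→cut S843 F992: (162.562,67.750) → (216.590,73.259) → (102.294,60.287) → (153.520,9.389) → (92.754,43.632) → (172.793,47.346)

[2] `<polygon>` regular polygon, #ff0000→engrave S169 F3196: (92.188,66.612) → (110.162,69.983) → (125.255,59.657) → (128.626,41.683) → (118.300,26.590) → (100.326,23.219) → (85.233,33.545) → (81.862,51.519) → (92.188,66.612) (closed)

[3] `<path>` quadratic bezier, #0000ff→cut S843 F992: (111.920,51.845) → (112.955,47.184) → (111.577,45.345) → (107.787,46.327) → (101.583,50.132)

[4] `<circle>` circle, #ff0000→engrave S169 F3196: (200.453,62.196) → (199.208,65.201) → (196.203,66.446) → (193.198,65.201) → (191.953,62.196) → (193.198,59.191) → (196.203,57.946) → (199.208,59.191) → (200.453,62.196) (closed)

[5] `<path>` quadratic bezier, #ff0000→engrave S169 F3196: (192.354,25.165) → (173.610,31.198) → (148.684,35.637) → (117.575,38.482) → (80.285,39.732)

G21
G90
G0 X162.562 Y67.750
M3 S843
G1 X216.590 Y73.259 F992
G1 X102.294 Y60.287
G1 X153.520 Y9.389
G1 X92.754 Y43.632
G1 X172.793 Y47.346
M5
G0 X92.188 Y66.612
M3 S169
G1 X110.162 Y69.983 F3196
G1 X125.255 Y59.657
G1 X128.626 Y41.683
G1 X118.300 Y26.590
G1 X100.326 Y23.219
G1 X85.233 Y33.545
G1 X81.862 Y51.519
G1 X92.188 Y66.612
M5
G0 X111.920 Y51.845
M3 S843
G1 X112.955 Y47.184 F992
G1 X111.577 Y45.345
G1 X107.787 Y46.327
G1 X101.583 Y50.132
M5
G0 X200.453 Y62.196
M3 S169
G1 X199.208 Y65.201 F3196
G1 X196.203 Y66.446
G1 X193.198 Y65.201
G1 X191.953 Y62.196
G1 X193.198 Y59.191
G1 X196.203 Y57.946
G1 X199.208 Y59.191
G1 X200.453 Y62.196
M5
G0 X192.354 Y25.165
M3 S169
G1 X173.610 Y31.198 F3196
G1 X148.684 Y35.637
G1 X117.575 Y38.482
G1 X80.285 Y39.732
M5
G0 X0.000 Y0.000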